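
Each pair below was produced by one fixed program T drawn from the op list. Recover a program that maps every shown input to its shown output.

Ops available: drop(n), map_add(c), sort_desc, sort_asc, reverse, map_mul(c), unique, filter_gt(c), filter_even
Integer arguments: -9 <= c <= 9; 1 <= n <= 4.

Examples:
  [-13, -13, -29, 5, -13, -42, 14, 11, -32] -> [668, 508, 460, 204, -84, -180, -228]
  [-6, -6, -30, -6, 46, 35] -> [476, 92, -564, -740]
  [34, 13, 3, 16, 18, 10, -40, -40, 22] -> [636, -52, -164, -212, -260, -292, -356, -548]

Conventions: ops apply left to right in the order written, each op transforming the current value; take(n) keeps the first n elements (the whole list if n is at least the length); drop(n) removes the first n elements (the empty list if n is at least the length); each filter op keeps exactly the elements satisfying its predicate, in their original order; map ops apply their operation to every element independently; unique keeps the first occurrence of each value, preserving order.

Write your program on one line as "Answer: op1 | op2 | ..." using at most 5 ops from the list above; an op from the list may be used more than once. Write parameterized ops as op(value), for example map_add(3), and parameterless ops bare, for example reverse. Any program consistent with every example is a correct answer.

sort_asc | map_mul(4) | map_add(1) | map_mul(-4) | unique

Check, running the answer program on each example:
  [-13, -13, -29, 5, -13, -42, 14, 11, -32] -> [-42, -32, -29, -13, -13, -13, 5, 11, 14] -> [-168, -128, -116, -52, -52, -52, 20, 44, 56] -> [-167, -127, -115, -51, -51, -51, 21, 45, 57] -> [668, 508, 460, 204, 204, 204, -84, -180, -228] -> [668, 508, 460, 204, -84, -180, -228]
  [-6, -6, -30, -6, 46, 35] -> [-30, -6, -6, -6, 35, 46] -> [-120, -24, -24, -24, 140, 184] -> [-119, -23, -23, -23, 141, 185] -> [476, 92, 92, 92, -564, -740] -> [476, 92, -564, -740]
  [34, 13, 3, 16, 18, 10, -40, -40, 22] -> [-40, -40, 3, 10, 13, 16, 18, 22, 34] -> [-160, -160, 12, 40, 52, 64, 72, 88, 136] -> [-159, -159, 13, 41, 53, 65, 73, 89, 137] -> [636, 636, -52, -164, -212, -260, -292, -356, -548] -> [636, -52, -164, -212, -260, -292, -356, -548]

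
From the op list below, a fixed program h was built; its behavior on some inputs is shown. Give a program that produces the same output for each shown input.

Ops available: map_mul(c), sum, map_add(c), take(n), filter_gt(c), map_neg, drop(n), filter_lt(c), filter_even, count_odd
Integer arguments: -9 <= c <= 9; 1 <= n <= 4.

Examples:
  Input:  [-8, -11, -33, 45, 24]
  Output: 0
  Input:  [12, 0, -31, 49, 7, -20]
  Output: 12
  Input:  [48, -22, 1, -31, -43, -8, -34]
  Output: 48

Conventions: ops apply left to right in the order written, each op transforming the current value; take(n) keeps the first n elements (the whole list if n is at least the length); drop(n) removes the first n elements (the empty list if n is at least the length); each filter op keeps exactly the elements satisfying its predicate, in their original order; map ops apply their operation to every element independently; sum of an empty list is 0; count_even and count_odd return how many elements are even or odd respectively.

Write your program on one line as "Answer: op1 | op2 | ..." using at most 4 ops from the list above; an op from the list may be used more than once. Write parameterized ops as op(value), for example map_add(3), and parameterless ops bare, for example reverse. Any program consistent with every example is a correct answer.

take(2) | filter_gt(3) | sum

Check, running the answer program on each example:
  [-8, -11, -33, 45, 24] -> [-8, -11] -> [] -> 0
  [12, 0, -31, 49, 7, -20] -> [12, 0] -> [12] -> 12
  [48, -22, 1, -31, -43, -8, -34] -> [48, -22] -> [48] -> 48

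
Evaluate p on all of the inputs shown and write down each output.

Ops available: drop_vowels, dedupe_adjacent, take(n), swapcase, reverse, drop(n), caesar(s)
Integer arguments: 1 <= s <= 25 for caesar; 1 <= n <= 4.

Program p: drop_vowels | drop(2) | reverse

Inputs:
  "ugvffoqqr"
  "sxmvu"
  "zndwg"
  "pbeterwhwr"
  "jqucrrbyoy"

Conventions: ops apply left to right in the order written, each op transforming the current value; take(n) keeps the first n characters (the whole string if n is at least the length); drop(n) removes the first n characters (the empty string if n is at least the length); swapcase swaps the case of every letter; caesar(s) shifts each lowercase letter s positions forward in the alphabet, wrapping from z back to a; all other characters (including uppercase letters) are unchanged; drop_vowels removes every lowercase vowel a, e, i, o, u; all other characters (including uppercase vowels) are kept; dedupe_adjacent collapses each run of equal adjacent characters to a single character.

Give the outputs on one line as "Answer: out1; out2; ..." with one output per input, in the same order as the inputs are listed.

"rqqff"; "vm"; "gwd"; "rwhwrt"; "yybrrc"

Execution, op by op:
  "ugvffoqqr" -> "gvffqqr" -> "ffqqr" -> "rqqff"
  "sxmvu" -> "sxmv" -> "mv" -> "vm"
  "zndwg" -> "zndwg" -> "dwg" -> "gwd"
  "pbeterwhwr" -> "pbtrwhwr" -> "trwhwr" -> "rwhwrt"
  "jqucrrbyoy" -> "jqcrrbyy" -> "crrbyy" -> "yybrrc"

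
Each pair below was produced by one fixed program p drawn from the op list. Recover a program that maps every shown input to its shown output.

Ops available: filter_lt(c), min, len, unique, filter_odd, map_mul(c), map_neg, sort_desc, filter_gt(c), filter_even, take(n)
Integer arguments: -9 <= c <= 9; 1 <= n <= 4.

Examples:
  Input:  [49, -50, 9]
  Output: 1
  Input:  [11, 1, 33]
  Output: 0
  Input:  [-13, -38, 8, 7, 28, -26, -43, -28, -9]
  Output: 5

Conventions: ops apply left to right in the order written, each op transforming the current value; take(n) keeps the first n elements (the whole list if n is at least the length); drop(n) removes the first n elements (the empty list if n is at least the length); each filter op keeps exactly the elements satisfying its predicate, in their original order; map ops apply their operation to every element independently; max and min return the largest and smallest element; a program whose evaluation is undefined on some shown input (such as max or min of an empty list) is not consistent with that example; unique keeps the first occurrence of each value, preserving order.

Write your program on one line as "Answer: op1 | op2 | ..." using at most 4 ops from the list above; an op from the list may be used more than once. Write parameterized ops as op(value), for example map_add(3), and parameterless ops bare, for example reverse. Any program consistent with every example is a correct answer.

filter_lt(-4) | filter_lt(-9) | len

Check, running the answer program on each example:
  [49, -50, 9] -> [-50] -> [-50] -> 1
  [11, 1, 33] -> [] -> [] -> 0
  [-13, -38, 8, 7, 28, -26, -43, -28, -9] -> [-13, -38, -26, -43, -28, -9] -> [-13, -38, -26, -43, -28] -> 5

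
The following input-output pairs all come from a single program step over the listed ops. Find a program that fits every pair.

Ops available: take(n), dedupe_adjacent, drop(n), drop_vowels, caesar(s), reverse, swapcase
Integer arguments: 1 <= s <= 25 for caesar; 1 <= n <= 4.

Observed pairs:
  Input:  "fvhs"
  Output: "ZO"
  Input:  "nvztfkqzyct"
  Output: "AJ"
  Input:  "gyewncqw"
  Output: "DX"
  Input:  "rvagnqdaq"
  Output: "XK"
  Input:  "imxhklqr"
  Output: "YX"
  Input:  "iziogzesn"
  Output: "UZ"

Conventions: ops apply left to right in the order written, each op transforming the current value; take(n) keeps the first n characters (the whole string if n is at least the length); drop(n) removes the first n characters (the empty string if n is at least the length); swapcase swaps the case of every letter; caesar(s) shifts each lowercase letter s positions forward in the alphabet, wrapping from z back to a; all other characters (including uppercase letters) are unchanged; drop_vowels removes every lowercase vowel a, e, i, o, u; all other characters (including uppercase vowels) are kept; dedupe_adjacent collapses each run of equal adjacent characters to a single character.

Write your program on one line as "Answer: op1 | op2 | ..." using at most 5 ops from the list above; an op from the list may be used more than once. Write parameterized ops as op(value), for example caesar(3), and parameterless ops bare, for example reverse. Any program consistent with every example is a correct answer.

reverse | drop_vowels | caesar(7) | swapcase | take(2)

Check, running the answer program on each example:
  "fvhs" -> "shvf" -> "shvf" -> "zocm" -> "ZOCM" -> "ZO"
  "nvztfkqzyct" -> "tcyzqkftzvn" -> "tcyzqkftzvn" -> "ajfgxrmagcu" -> "AJFGXRMAGCU" -> "AJ"
  "gyewncqw" -> "wqcnweyg" -> "wqcnwyg" -> "dxjudfn" -> "DXJUDFN" -> "DX"
  "rvagnqdaq" -> "qadqngavr" -> "qdqngvr" -> "xkxuncy" -> "XKXUNCY" -> "XK"
  "imxhklqr" -> "rqlkhxmi" -> "rqlkhxm" -> "yxsroet" -> "YXSROET" -> "YX"
  "iziogzesn" -> "nsezgoizi" -> "nszgz" -> "uzgng" -> "UZGNG" -> "UZ"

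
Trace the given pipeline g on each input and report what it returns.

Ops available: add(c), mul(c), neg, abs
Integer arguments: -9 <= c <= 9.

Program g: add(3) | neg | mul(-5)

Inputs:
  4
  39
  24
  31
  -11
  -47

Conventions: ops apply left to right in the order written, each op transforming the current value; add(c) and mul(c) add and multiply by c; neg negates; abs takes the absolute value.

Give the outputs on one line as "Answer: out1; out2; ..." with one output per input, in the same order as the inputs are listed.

35; 210; 135; 170; -40; -220

Execution, op by op:
  4 -> 7 -> -7 -> 35
  39 -> 42 -> -42 -> 210
  24 -> 27 -> -27 -> 135
  31 -> 34 -> -34 -> 170
  -11 -> -8 -> 8 -> -40
  -47 -> -44 -> 44 -> -220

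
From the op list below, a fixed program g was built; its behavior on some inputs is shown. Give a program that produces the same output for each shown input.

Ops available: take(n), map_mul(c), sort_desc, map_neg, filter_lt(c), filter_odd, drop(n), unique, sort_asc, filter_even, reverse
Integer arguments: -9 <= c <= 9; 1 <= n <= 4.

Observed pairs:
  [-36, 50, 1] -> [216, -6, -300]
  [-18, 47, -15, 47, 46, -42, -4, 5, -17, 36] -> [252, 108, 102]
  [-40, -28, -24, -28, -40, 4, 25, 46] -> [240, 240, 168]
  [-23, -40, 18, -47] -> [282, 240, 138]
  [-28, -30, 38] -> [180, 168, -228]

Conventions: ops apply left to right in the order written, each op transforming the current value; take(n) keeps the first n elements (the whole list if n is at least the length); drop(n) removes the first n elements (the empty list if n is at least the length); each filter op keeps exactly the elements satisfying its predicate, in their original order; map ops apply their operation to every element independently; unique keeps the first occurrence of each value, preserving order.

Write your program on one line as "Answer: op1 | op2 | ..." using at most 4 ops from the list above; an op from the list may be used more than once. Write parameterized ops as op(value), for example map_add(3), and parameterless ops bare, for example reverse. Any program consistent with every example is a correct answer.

map_neg | sort_desc | map_mul(6) | take(3)

Check, running the answer program on each example:
  [-36, 50, 1] -> [36, -50, -1] -> [36, -1, -50] -> [216, -6, -300] -> [216, -6, -300]
  [-18, 47, -15, 47, 46, -42, -4, 5, -17, 36] -> [18, -47, 15, -47, -46, 42, 4, -5, 17, -36] -> [42, 18, 17, 15, 4, -5, -36, -46, -47, -47] -> [252, 108, 102, 90, 24, -30, -216, -276, -282, -282] -> [252, 108, 102]
  [-40, -28, -24, -28, -40, 4, 25, 46] -> [40, 28, 24, 28, 40, -4, -25, -46] -> [40, 40, 28, 28, 24, -4, -25, -46] -> [240, 240, 168, 168, 144, -24, -150, -276] -> [240, 240, 168]
  [-23, -40, 18, -47] -> [23, 40, -18, 47] -> [47, 40, 23, -18] -> [282, 240, 138, -108] -> [282, 240, 138]
  [-28, -30, 38] -> [28, 30, -38] -> [30, 28, -38] -> [180, 168, -228] -> [180, 168, -228]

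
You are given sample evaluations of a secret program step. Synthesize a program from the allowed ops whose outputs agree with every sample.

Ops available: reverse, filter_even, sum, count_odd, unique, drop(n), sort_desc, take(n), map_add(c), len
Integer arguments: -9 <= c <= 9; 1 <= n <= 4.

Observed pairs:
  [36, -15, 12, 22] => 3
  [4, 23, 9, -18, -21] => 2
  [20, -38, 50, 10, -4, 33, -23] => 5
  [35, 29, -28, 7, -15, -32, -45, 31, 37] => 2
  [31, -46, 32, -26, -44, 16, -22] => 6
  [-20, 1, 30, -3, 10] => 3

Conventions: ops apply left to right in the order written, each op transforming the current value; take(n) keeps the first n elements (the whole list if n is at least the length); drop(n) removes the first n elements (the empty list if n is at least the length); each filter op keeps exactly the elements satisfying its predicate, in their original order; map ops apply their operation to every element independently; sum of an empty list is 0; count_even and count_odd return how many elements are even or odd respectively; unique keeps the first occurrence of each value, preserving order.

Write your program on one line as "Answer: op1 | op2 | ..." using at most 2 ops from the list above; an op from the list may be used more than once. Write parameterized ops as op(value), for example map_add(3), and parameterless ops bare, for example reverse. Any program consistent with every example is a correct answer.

map_add(9) | count_odd

Check, running the answer program on each example:
  [36, -15, 12, 22] -> [45, -6, 21, 31] -> 3
  [4, 23, 9, -18, -21] -> [13, 32, 18, -9, -12] -> 2
  [20, -38, 50, 10, -4, 33, -23] -> [29, -29, 59, 19, 5, 42, -14] -> 5
  [35, 29, -28, 7, -15, -32, -45, 31, 37] -> [44, 38, -19, 16, -6, -23, -36, 40, 46] -> 2
  [31, -46, 32, -26, -44, 16, -22] -> [40, -37, 41, -17, -35, 25, -13] -> 6
  [-20, 1, 30, -3, 10] -> [-11, 10, 39, 6, 19] -> 3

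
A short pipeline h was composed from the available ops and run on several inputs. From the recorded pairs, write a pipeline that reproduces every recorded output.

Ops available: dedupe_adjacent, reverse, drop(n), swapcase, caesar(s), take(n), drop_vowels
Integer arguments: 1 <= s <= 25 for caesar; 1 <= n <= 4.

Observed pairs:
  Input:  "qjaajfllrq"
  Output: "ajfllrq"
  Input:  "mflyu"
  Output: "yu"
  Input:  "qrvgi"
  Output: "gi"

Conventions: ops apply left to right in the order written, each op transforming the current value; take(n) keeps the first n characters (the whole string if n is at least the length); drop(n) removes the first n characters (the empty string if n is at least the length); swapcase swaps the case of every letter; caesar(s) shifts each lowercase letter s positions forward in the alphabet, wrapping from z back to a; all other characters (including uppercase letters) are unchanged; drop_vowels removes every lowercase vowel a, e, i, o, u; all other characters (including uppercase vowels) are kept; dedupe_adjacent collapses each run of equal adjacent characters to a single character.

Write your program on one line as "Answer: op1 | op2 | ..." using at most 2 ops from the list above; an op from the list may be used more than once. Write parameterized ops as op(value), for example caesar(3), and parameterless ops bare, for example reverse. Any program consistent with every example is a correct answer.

drop(1) | drop(2)

Check, running the answer program on each example:
  "qjaajfllrq" -> "jaajfllrq" -> "ajfllrq"
  "mflyu" -> "flyu" -> "yu"
  "qrvgi" -> "rvgi" -> "gi"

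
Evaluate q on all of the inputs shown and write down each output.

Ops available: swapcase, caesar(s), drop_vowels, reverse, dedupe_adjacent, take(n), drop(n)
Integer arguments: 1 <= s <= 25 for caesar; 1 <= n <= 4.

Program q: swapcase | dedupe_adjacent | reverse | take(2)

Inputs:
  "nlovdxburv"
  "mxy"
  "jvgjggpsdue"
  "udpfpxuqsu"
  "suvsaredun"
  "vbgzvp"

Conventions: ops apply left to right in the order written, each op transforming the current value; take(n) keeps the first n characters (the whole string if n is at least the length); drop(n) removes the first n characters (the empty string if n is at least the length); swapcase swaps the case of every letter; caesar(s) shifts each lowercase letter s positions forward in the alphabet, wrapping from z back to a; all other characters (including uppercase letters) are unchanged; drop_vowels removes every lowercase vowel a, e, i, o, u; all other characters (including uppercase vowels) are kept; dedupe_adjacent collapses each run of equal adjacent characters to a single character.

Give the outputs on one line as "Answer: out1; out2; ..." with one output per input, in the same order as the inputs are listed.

"VR"; "YX"; "EU"; "US"; "NU"; "PV"

Execution, op by op:
  "nlovdxburv" -> "NLOVDXBURV" -> "NLOVDXBURV" -> "VRUBXDVOLN" -> "VR"
  "mxy" -> "MXY" -> "MXY" -> "YXM" -> "YX"
  "jvgjggpsdue" -> "JVGJGGPSDUE" -> "JVGJGPSDUE" -> "EUDSPGJGVJ" -> "EU"
  "udpfpxuqsu" -> "UDPFPXUQSU" -> "UDPFPXUQSU" -> "USQUXPFPDU" -> "US"
  "suvsaredun" -> "SUVSAREDUN" -> "SUVSAREDUN" -> "NUDERASVUS" -> "NU"
  "vbgzvp" -> "VBGZVP" -> "VBGZVP" -> "PVZGBV" -> "PV"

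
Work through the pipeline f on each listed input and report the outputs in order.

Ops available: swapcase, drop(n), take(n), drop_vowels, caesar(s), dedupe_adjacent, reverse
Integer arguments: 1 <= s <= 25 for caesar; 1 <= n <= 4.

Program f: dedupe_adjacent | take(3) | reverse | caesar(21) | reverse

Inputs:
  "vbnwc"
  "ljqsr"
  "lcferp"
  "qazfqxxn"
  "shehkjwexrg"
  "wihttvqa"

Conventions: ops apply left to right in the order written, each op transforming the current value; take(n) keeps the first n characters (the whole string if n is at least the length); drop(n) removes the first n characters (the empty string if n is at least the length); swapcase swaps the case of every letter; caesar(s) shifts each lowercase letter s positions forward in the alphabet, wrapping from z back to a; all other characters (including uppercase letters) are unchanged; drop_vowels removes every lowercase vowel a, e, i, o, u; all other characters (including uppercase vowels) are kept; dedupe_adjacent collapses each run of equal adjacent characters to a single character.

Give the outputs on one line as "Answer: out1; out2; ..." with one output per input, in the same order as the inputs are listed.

Execution, op by op:
  "vbnwc" -> "vbnwc" -> "vbn" -> "nbv" -> "iwq" -> "qwi"
  "ljqsr" -> "ljqsr" -> "ljq" -> "qjl" -> "leg" -> "gel"
  "lcferp" -> "lcferp" -> "lcf" -> "fcl" -> "axg" -> "gxa"
  "qazfqxxn" -> "qazfqxn" -> "qaz" -> "zaq" -> "uvl" -> "lvu"
  "shehkjwexrg" -> "shehkjwexrg" -> "she" -> "ehs" -> "zcn" -> "ncz"
  "wihttvqa" -> "wihtvqa" -> "wih" -> "hiw" -> "cdr" -> "rdc"

"qwi"; "gel"; "gxa"; "lvu"; "ncz"; "rdc"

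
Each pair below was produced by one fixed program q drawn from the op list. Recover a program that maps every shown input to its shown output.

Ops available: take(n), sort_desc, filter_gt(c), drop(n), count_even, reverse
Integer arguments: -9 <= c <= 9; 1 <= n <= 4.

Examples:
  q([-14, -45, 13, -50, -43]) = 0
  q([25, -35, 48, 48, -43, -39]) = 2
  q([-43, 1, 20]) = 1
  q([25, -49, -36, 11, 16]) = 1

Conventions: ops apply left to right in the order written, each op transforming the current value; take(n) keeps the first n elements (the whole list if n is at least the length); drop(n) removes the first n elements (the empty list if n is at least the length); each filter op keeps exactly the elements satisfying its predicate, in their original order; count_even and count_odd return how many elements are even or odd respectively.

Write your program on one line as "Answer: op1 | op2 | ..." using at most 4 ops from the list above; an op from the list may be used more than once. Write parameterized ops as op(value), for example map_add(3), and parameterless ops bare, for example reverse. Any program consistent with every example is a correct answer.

filter_gt(5) | sort_desc | count_even

Check, running the answer program on each example:
  [-14, -45, 13, -50, -43] -> [13] -> [13] -> 0
  [25, -35, 48, 48, -43, -39] -> [25, 48, 48] -> [48, 48, 25] -> 2
  [-43, 1, 20] -> [20] -> [20] -> 1
  [25, -49, -36, 11, 16] -> [25, 11, 16] -> [25, 16, 11] -> 1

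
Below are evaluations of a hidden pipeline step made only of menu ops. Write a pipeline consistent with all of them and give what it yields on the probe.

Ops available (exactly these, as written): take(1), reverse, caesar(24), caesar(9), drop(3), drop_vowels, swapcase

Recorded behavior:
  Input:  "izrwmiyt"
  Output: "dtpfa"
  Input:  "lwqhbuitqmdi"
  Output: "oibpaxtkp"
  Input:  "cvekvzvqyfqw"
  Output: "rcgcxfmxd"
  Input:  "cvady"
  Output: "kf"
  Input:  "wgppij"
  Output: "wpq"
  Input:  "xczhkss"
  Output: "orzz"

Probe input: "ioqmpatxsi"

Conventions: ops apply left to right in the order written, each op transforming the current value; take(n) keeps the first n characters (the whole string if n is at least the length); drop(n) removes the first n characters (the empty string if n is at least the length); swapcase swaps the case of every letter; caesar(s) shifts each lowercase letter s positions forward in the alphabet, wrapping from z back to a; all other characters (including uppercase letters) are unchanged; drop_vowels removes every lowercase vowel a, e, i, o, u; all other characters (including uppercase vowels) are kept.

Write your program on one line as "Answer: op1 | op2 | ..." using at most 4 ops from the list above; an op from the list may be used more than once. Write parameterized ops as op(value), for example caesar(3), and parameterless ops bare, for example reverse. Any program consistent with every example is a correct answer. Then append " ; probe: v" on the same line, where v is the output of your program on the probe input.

drop(3) | caesar(24) | caesar(9) ; probe: "twhaezp"

Check, running the answer program on each example:
  "izrwmiyt" -> "wmiyt" -> "ukgwr" -> "dtpfa"
  "lwqhbuitqmdi" -> "hbuitqmdi" -> "fzsgrokbg" -> "oibpaxtkp"
  "cvekvzvqyfqw" -> "kvzvqyfqw" -> "itxtowdou" -> "rcgcxfmxd"
  "cvady" -> "dy" -> "bw" -> "kf"
  "wgppij" -> "pij" -> "ngh" -> "wpq"
  "xczhkss" -> "hkss" -> "fiqq" -> "orzz"
  probe: "ioqmpatxsi" -> "mpatxsi" -> "knyrvqg" -> "twhaezp"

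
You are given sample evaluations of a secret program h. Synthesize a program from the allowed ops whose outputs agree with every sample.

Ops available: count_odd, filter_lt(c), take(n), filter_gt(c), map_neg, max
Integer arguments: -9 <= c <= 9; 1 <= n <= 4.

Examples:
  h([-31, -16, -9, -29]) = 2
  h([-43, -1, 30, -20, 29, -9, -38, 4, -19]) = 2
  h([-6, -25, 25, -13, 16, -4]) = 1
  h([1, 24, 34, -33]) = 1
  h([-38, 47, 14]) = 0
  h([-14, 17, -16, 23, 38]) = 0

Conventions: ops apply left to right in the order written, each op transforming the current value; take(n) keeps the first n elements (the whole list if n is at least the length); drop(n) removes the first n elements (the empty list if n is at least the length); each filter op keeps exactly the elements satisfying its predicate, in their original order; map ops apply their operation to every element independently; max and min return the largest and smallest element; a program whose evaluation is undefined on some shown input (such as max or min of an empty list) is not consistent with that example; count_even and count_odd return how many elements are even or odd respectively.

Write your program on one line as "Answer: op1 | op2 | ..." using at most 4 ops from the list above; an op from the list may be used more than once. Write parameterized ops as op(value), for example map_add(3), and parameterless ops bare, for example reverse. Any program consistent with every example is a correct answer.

take(3) | filter_lt(3) | count_odd

Check, running the answer program on each example:
  [-31, -16, -9, -29] -> [-31, -16, -9] -> [-31, -16, -9] -> 2
  [-43, -1, 30, -20, 29, -9, -38, 4, -19] -> [-43, -1, 30] -> [-43, -1] -> 2
  [-6, -25, 25, -13, 16, -4] -> [-6, -25, 25] -> [-6, -25] -> 1
  [1, 24, 34, -33] -> [1, 24, 34] -> [1] -> 1
  [-38, 47, 14] -> [-38, 47, 14] -> [-38] -> 0
  [-14, 17, -16, 23, 38] -> [-14, 17, -16] -> [-14, -16] -> 0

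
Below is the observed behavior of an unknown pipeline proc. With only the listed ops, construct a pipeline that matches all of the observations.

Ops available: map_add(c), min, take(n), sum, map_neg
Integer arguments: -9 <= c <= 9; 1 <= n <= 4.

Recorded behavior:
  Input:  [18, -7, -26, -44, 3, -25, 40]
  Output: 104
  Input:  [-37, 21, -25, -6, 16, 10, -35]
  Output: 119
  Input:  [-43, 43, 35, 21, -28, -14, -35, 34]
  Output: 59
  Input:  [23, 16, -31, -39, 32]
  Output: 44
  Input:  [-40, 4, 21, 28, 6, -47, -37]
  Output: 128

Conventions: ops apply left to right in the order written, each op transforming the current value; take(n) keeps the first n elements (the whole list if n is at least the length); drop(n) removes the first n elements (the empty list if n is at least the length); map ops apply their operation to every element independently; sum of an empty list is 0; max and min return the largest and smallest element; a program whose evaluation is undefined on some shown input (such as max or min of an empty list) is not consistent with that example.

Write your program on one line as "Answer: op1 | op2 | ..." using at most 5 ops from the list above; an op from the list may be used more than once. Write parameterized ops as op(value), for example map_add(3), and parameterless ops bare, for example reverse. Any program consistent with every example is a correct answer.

map_add(-9) | map_add(-2) | map_neg | map_add(-2) | sum

Check, running the answer program on each example:
  [18, -7, -26, -44, 3, -25, 40] -> [9, -16, -35, -53, -6, -34, 31] -> [7, -18, -37, -55, -8, -36, 29] -> [-7, 18, 37, 55, 8, 36, -29] -> [-9, 16, 35, 53, 6, 34, -31] -> 104
  [-37, 21, -25, -6, 16, 10, -35] -> [-46, 12, -34, -15, 7, 1, -44] -> [-48, 10, -36, -17, 5, -1, -46] -> [48, -10, 36, 17, -5, 1, 46] -> [46, -12, 34, 15, -7, -1, 44] -> 119
  [-43, 43, 35, 21, -28, -14, -35, 34] -> [-52, 34, 26, 12, -37, -23, -44, 25] -> [-54, 32, 24, 10, -39, -25, -46, 23] -> [54, -32, -24, -10, 39, 25, 46, -23] -> [52, -34, -26, -12, 37, 23, 44, -25] -> 59
  [23, 16, -31, -39, 32] -> [14, 7, -40, -48, 23] -> [12, 5, -42, -50, 21] -> [-12, -5, 42, 50, -21] -> [-14, -7, 40, 48, -23] -> 44
  [-40, 4, 21, 28, 6, -47, -37] -> [-49, -5, 12, 19, -3, -56, -46] -> [-51, -7, 10, 17, -5, -58, -48] -> [51, 7, -10, -17, 5, 58, 48] -> [49, 5, -12, -19, 3, 56, 46] -> 128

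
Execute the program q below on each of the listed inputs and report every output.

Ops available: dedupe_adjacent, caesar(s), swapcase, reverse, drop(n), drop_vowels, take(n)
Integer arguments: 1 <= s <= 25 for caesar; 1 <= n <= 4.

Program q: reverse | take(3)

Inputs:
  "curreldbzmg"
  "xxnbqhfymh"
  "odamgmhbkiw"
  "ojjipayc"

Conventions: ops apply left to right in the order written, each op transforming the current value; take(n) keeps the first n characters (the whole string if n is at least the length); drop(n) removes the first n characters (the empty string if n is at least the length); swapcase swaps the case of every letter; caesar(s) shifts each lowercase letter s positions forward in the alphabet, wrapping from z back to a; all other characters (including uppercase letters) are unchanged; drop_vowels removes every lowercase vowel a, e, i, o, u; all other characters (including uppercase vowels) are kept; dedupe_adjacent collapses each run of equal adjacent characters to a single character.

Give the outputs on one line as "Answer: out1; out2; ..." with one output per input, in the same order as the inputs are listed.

Execution, op by op:
  "curreldbzmg" -> "gmzbdlerruc" -> "gmz"
  "xxnbqhfymh" -> "hmyfhqbnxx" -> "hmy"
  "odamgmhbkiw" -> "wikbhmgmado" -> "wik"
  "ojjipayc" -> "cyapijjo" -> "cya"

"gmz"; "hmy"; "wik"; "cya"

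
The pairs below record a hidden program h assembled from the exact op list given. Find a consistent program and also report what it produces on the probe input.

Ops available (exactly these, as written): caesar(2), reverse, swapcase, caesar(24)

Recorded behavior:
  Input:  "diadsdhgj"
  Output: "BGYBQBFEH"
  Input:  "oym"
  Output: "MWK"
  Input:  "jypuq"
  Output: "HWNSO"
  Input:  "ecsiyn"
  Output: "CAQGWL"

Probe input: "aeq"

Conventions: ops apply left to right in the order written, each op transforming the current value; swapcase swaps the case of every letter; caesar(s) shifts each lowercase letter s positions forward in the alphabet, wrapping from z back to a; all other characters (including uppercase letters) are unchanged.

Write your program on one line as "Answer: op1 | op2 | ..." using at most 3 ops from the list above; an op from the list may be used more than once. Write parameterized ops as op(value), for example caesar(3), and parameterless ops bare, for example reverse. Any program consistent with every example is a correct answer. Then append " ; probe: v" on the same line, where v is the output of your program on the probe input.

caesar(24) | swapcase ; probe: "YCO"

Check, running the answer program on each example:
  "diadsdhgj" -> "bgybqbfeh" -> "BGYBQBFEH"
  "oym" -> "mwk" -> "MWK"
  "jypuq" -> "hwnso" -> "HWNSO"
  "ecsiyn" -> "caqgwl" -> "CAQGWL"
  probe: "aeq" -> "yco" -> "YCO"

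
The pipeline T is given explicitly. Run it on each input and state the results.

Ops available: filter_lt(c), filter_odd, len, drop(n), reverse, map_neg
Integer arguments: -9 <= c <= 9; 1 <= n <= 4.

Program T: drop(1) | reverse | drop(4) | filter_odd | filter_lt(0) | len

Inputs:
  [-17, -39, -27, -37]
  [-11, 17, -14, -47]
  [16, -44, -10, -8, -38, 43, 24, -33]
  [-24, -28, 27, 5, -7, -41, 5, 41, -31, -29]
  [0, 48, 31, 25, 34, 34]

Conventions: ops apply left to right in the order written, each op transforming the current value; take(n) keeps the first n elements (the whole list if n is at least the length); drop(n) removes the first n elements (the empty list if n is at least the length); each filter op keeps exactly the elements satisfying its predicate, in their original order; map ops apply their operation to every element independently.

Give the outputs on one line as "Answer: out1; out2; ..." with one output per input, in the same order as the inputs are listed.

Execution, op by op:
  [-17, -39, -27, -37] -> [-39, -27, -37] -> [-37, -27, -39] -> [] -> [] -> [] -> 0
  [-11, 17, -14, -47] -> [17, -14, -47] -> [-47, -14, 17] -> [] -> [] -> [] -> 0
  [16, -44, -10, -8, -38, 43, 24, -33] -> [-44, -10, -8, -38, 43, 24, -33] -> [-33, 24, 43, -38, -8, -10, -44] -> [-8, -10, -44] -> [] -> [] -> 0
  [-24, -28, 27, 5, -7, -41, 5, 41, -31, -29] -> [-28, 27, 5, -7, -41, 5, 41, -31, -29] -> [-29, -31, 41, 5, -41, -7, 5, 27, -28] -> [-41, -7, 5, 27, -28] -> [-41, -7, 5, 27] -> [-41, -7] -> 2
  [0, 48, 31, 25, 34, 34] -> [48, 31, 25, 34, 34] -> [34, 34, 25, 31, 48] -> [48] -> [] -> [] -> 0

0; 0; 0; 2; 0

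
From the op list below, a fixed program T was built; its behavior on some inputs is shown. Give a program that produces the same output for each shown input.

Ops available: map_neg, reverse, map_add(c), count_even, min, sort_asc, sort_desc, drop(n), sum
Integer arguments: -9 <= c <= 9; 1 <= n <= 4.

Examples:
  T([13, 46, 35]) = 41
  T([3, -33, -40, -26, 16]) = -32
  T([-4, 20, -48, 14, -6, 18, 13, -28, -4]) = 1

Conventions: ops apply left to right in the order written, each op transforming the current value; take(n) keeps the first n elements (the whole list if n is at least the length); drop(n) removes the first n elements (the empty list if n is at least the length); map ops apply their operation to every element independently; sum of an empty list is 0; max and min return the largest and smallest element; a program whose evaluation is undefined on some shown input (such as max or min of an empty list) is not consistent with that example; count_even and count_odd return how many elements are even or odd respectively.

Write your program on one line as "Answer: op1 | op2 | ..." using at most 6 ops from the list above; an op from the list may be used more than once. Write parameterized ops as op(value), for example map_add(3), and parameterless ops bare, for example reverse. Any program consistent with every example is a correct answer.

drop(2) | map_add(2) | map_add(4) | reverse | sum

Check, running the answer program on each example:
  [13, 46, 35] -> [35] -> [37] -> [41] -> [41] -> 41
  [3, -33, -40, -26, 16] -> [-40, -26, 16] -> [-38, -24, 18] -> [-34, -20, 22] -> [22, -20, -34] -> -32
  [-4, 20, -48, 14, -6, 18, 13, -28, -4] -> [-48, 14, -6, 18, 13, -28, -4] -> [-46, 16, -4, 20, 15, -26, -2] -> [-42, 20, 0, 24, 19, -22, 2] -> [2, -22, 19, 24, 0, 20, -42] -> 1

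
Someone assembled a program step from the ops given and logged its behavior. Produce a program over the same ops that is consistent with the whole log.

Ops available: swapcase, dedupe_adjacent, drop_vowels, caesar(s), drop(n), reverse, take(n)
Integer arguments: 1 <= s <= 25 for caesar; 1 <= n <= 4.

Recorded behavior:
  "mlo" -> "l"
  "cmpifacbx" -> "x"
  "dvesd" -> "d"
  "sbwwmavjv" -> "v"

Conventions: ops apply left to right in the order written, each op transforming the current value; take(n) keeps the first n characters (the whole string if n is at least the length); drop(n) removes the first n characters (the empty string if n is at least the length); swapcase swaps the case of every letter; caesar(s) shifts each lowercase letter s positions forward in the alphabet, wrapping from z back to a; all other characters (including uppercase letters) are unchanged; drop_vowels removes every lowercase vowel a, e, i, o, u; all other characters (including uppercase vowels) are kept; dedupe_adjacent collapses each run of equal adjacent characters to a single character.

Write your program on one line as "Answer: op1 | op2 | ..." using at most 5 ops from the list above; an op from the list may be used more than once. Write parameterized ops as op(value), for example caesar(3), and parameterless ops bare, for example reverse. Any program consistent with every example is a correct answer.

drop(1) | drop_vowels | reverse | take(1)

Check, running the answer program on each example:
  "mlo" -> "lo" -> "l" -> "l" -> "l"
  "cmpifacbx" -> "mpifacbx" -> "mpfcbx" -> "xbcfpm" -> "x"
  "dvesd" -> "vesd" -> "vsd" -> "dsv" -> "d"
  "sbwwmavjv" -> "bwwmavjv" -> "bwwmvjv" -> "vjvmwwb" -> "v"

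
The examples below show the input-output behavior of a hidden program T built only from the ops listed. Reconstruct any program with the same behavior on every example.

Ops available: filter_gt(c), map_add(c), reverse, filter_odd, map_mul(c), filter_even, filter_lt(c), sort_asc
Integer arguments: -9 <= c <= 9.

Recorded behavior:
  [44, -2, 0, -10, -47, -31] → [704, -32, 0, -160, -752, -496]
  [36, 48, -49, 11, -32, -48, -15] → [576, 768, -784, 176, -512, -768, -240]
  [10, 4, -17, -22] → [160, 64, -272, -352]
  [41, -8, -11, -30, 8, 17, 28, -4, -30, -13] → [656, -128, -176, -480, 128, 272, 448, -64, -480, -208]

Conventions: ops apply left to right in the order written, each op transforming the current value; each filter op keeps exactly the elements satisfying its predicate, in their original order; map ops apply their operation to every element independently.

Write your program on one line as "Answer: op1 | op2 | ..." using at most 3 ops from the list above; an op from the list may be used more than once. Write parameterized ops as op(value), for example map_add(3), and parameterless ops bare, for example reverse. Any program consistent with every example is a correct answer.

map_mul(8) | map_mul(2)

Check, running the answer program on each example:
  [44, -2, 0, -10, -47, -31] -> [352, -16, 0, -80, -376, -248] -> [704, -32, 0, -160, -752, -496]
  [36, 48, -49, 11, -32, -48, -15] -> [288, 384, -392, 88, -256, -384, -120] -> [576, 768, -784, 176, -512, -768, -240]
  [10, 4, -17, -22] -> [80, 32, -136, -176] -> [160, 64, -272, -352]
  [41, -8, -11, -30, 8, 17, 28, -4, -30, -13] -> [328, -64, -88, -240, 64, 136, 224, -32, -240, -104] -> [656, -128, -176, -480, 128, 272, 448, -64, -480, -208]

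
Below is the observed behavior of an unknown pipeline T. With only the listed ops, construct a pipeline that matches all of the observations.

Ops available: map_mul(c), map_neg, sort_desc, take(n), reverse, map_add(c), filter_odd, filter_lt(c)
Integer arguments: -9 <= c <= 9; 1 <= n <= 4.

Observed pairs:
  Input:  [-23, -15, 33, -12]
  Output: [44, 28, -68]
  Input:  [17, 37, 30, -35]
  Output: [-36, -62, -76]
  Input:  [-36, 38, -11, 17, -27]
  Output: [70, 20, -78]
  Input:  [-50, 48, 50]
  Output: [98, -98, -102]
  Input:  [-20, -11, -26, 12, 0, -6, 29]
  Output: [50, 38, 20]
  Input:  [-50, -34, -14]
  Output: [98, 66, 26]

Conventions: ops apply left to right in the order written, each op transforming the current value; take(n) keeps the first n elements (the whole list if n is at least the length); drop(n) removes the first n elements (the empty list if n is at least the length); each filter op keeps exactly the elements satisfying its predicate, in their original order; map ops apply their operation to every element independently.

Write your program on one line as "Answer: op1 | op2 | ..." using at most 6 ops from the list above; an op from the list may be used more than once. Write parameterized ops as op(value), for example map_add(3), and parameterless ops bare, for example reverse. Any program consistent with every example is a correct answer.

take(3) | sort_desc | map_neg | map_add(-1) | map_mul(2) | sort_desc

Check, running the answer program on each example:
  [-23, -15, 33, -12] -> [-23, -15, 33] -> [33, -15, -23] -> [-33, 15, 23] -> [-34, 14, 22] -> [-68, 28, 44] -> [44, 28, -68]
  [17, 37, 30, -35] -> [17, 37, 30] -> [37, 30, 17] -> [-37, -30, -17] -> [-38, -31, -18] -> [-76, -62, -36] -> [-36, -62, -76]
  [-36, 38, -11, 17, -27] -> [-36, 38, -11] -> [38, -11, -36] -> [-38, 11, 36] -> [-39, 10, 35] -> [-78, 20, 70] -> [70, 20, -78]
  [-50, 48, 50] -> [-50, 48, 50] -> [50, 48, -50] -> [-50, -48, 50] -> [-51, -49, 49] -> [-102, -98, 98] -> [98, -98, -102]
  [-20, -11, -26, 12, 0, -6, 29] -> [-20, -11, -26] -> [-11, -20, -26] -> [11, 20, 26] -> [10, 19, 25] -> [20, 38, 50] -> [50, 38, 20]
  [-50, -34, -14] -> [-50, -34, -14] -> [-14, -34, -50] -> [14, 34, 50] -> [13, 33, 49] -> [26, 66, 98] -> [98, 66, 26]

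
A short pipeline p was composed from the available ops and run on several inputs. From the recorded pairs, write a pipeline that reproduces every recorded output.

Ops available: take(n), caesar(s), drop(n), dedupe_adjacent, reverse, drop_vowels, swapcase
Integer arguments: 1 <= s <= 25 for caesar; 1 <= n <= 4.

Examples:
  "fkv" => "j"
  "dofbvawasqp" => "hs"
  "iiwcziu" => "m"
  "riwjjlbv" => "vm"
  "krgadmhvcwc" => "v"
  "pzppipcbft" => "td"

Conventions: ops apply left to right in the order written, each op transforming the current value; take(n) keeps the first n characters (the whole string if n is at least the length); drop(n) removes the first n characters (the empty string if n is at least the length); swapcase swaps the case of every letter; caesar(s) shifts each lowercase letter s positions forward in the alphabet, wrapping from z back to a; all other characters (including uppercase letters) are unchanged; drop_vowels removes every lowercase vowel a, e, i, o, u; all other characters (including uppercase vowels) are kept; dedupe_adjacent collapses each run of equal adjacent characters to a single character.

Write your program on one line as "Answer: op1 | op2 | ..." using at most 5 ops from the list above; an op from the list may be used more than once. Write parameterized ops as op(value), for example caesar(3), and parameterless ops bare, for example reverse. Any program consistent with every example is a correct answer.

caesar(4) | dedupe_adjacent | take(2) | drop_vowels

Check, running the answer program on each example:
  "fkv" -> "joz" -> "joz" -> "jo" -> "j"
  "dofbvawasqp" -> "hsjfzeaewut" -> "hsjfzeaewut" -> "hs" -> "hs"
  "iiwcziu" -> "mmagdmy" -> "magdmy" -> "ma" -> "m"
  "riwjjlbv" -> "vmannpfz" -> "vmanpfz" -> "vm" -> "vm"
  "krgadmhvcwc" -> "ovkehqlzgag" -> "ovkehqlzgag" -> "ov" -> "v"
  "pzppipcbft" -> "tdttmtgfjx" -> "tdtmtgfjx" -> "td" -> "td"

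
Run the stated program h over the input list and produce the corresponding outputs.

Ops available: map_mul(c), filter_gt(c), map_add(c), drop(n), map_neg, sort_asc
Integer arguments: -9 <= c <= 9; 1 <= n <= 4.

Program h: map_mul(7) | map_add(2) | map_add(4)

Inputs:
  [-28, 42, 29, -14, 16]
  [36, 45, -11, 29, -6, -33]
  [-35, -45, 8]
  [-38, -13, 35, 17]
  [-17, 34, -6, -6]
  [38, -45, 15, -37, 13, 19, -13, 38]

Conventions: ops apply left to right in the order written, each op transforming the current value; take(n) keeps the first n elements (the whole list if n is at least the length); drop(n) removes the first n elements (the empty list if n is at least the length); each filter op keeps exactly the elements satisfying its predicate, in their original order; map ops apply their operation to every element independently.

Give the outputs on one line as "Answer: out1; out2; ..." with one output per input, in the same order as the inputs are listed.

Execution, op by op:
  [-28, 42, 29, -14, 16] -> [-196, 294, 203, -98, 112] -> [-194, 296, 205, -96, 114] -> [-190, 300, 209, -92, 118]
  [36, 45, -11, 29, -6, -33] -> [252, 315, -77, 203, -42, -231] -> [254, 317, -75, 205, -40, -229] -> [258, 321, -71, 209, -36, -225]
  [-35, -45, 8] -> [-245, -315, 56] -> [-243, -313, 58] -> [-239, -309, 62]
  [-38, -13, 35, 17] -> [-266, -91, 245, 119] -> [-264, -89, 247, 121] -> [-260, -85, 251, 125]
  [-17, 34, -6, -6] -> [-119, 238, -42, -42] -> [-117, 240, -40, -40] -> [-113, 244, -36, -36]
  [38, -45, 15, -37, 13, 19, -13, 38] -> [266, -315, 105, -259, 91, 133, -91, 266] -> [268, -313, 107, -257, 93, 135, -89, 268] -> [272, -309, 111, -253, 97, 139, -85, 272]

[-190, 300, 209, -92, 118]; [258, 321, -71, 209, -36, -225]; [-239, -309, 62]; [-260, -85, 251, 125]; [-113, 244, -36, -36]; [272, -309, 111, -253, 97, 139, -85, 272]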